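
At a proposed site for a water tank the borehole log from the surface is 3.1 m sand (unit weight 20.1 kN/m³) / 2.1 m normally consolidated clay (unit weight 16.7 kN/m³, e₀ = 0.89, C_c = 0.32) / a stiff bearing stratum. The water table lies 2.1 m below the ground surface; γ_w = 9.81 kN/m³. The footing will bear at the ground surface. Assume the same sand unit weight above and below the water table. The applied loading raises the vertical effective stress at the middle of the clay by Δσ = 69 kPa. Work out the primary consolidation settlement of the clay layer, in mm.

Mid-depth of clay below the ground surface: z = 3.1 + 2.1/2 = 4.15 m.
Total vertical stress at mid-clay: σ_v = 20.1×3.1 + 16.7×1.05 = 79.845 kPa.
Pore pressure: u = 9.81×(4.15 − 2.1) = 20.11 kPa.
Initial effective stress: σ'_0 = σ_v − u = 79.845 − 20.11 = 59.735 kPa.
Final effective stress: σ'_f = σ'_0 + Δσ = 59.735 + 69 = 128.74 kPa.
Normally consolidated clay, so the full stress increment lies on the virgin compression line:
S_c = C_c·H/(1+e₀)·log₁₀(σ'_f/σ'_0) = 0.32×2.1/(1+0.89)×log₁₀(128.74/59.735)
    = 0.35556 × 0.33348 = 0.1186 m

S_c ≈ 119 mm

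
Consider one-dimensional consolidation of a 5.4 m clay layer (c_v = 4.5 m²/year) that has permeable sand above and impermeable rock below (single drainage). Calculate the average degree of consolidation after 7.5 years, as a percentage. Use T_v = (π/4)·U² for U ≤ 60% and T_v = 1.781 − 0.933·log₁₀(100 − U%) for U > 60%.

Drainage path length: H_d = H = 5.4 m (single drainage).
T_v = c_v·t/H_d² = 4.5×7.5/5.4² = 1.1574.
T_v = 1.1574 corresponds to the U > 60% branch:
U = 1 − 10^((1.781 − T_v)/0.933)/100 = 0.9534

U ≈ 95.3 %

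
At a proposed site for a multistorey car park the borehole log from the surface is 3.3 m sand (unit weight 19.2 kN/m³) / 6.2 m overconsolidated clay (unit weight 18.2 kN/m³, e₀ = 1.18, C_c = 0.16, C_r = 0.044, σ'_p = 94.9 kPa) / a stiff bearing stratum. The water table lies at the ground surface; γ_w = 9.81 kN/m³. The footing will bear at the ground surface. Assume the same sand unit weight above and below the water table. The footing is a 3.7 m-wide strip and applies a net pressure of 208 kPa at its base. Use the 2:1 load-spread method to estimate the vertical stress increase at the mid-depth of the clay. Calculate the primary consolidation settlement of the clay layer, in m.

Mid-depth of clay below the ground surface: z = 3.3 + 6.2/2 = 6.4 m.
Total vertical stress at mid-clay: σ_v = 19.2×3.3 + 18.2×3.1 = 119.78 kPa.
Pore pressure: u = 9.81×(6.4 − 0) = 62.784 kPa.
Initial effective stress: σ'_0 = σ_v − u = 119.78 − 62.784 = 56.996 kPa.
Stress increase at mid-clay by the 2:1 spreading method:
Δσ = qB/(B+z) = 208×3.7/(3.7+6.4) = 76.198 kPa
Final effective stress: σ'_f = 56.996 + 76.198 = 133.19 kPa.
σ'_f = 133.19 > σ'_p = 94.9 kPa, so the stress path crosses the preconsolidation pressure — recompression up to σ'_p, then virgin compression beyond:
S_c = H/(1+e₀)·[C_r·log₁₀(σ'_p/σ'_0) + C_c·log₁₀(σ'_f/σ'_p)]
    = 6.2/2.18 × [0.044×log₁₀(94.9/56.996) + 0.16×log₁₀(133.19/94.9)]
    = 2.844 × [0.0097426 + 0.023553] = 0.09469 m

S_c ≈ 0.0947 m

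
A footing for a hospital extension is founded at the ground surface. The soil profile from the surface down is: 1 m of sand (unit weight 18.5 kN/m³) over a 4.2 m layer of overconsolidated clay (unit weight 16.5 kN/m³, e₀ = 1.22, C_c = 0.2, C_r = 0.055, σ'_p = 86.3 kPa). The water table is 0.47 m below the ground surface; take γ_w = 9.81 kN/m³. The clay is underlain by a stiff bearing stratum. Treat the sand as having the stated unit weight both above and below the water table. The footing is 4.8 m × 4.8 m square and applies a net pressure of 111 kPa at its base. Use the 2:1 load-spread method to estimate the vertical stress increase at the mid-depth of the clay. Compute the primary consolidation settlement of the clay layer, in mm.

S_c ≈ 41.4 mm

Mid-depth of clay below the ground surface: z = 1 + 4.2/2 = 3.1 m.
Total vertical stress at mid-clay: σ_v = 18.5×1 + 16.5×2.1 = 53.15 kPa.
Pore pressure: u = 9.81×(3.1 − 0.47) = 25.8 kPa.
Initial effective stress: σ'_0 = σ_v − u = 53.15 − 25.8 = 27.35 kPa.
Stress increase at mid-clay by the 2:1 spreading method:
Δσ = qBL/((B+z)(L+z)) = 111×4.8×4.8/((4.8+3.1)(4.8+3.1)) = 40.978 kPa
Final effective stress: σ'_f = 27.35 + 40.978 = 68.328 kPa.
σ'_f = 68.328 ≤ σ'_p = 86.3 kPa, so the clay remains overconsolidated and only the recompression index applies:
S_c = C_r·H/(1+e₀)·log₁₀(σ'_f/σ'_0) = 0.055×4.2/2.22×log₁₀(68.328/27.35)
    = 0.10405 × 0.39764 = 0.04138 m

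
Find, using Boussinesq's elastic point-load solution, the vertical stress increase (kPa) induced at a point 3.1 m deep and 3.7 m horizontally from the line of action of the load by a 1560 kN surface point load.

Δσ_z ≈ 8.47 kPa

Boussinesq vertical stress below a point load on an elastic half-space:
Δσ_z = 3P/(2πz²) · [1 + (r/z)²]^(−5/2)
r/z = 3.7/3.1 = 1.1935; [1+(r/z)²]^(−5/2) = 0.10925.
Δσ_z = 3×1560/(2π×3.1²) × 0.10925 = 77.507 × 0.10925 = 8.468 kPa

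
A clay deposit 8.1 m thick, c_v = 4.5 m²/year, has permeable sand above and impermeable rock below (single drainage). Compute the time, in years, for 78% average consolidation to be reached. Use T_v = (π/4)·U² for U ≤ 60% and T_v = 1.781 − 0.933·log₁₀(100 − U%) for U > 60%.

t ≈ 7.71 years

Drainage path length: H_d = H = 8.1 m (single drainage).
U > 60%: T_v = 1.781 − 0.933·log₁₀(100 − 78) = 0.52852.
t = T_v·H_d²/c_v = 0.52852×8.1²/4.5 = 7.706 years.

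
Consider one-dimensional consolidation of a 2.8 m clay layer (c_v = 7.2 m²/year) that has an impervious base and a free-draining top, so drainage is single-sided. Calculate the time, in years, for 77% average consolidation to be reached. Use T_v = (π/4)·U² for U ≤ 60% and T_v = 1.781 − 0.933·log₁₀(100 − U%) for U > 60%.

Drainage path length: H_d = H = 2.8 m (single drainage).
U > 60%: T_v = 1.781 − 0.933·log₁₀(100 − 77) = 0.51051.
t = T_v·H_d²/c_v = 0.51051×2.8²/7.2 = 0.5559 years.

t ≈ 0.556 years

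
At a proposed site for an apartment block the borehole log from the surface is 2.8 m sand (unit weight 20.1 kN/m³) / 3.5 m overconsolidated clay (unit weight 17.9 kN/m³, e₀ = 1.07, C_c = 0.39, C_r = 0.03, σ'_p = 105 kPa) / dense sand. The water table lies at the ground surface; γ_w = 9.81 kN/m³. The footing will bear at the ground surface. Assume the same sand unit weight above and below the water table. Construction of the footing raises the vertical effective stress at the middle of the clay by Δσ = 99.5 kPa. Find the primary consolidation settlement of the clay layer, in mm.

Mid-depth of clay below the ground surface: z = 2.8 + 3.5/2 = 4.55 m.
Total vertical stress at mid-clay: σ_v = 20.1×2.8 + 17.9×1.75 = 87.605 kPa.
Pore pressure: u = 9.81×(4.55 − 0) = 44.636 kPa.
Initial effective stress: σ'_0 = σ_v − u = 87.605 − 44.636 = 42.969 kPa.
Final effective stress: σ'_f = 42.969 + 99.5 = 142.47 kPa.
σ'_f = 142.47 > σ'_p = 105 kPa, so the stress path crosses the preconsolidation pressure — recompression up to σ'_p, then virgin compression beyond:
S_c = H/(1+e₀)·[C_r·log₁₀(σ'_p/σ'_0) + C_c·log₁₀(σ'_f/σ'_p)]
    = 3.5/2.07 × [0.03×log₁₀(105/42.969) + 0.39×log₁₀(142.47/105)]
    = 1.6908 × [0.011641 + 0.051688] = 0.1071 m

S_c ≈ 107 mm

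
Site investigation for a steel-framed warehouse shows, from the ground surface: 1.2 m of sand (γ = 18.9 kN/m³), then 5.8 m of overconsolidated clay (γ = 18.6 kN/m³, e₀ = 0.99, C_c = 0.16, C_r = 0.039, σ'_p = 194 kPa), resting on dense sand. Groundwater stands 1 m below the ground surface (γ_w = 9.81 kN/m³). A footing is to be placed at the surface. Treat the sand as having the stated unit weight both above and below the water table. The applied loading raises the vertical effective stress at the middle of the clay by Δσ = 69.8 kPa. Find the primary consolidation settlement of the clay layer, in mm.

Mid-depth of clay below the ground surface: z = 1.2 + 5.8/2 = 4.1 m.
Total vertical stress at mid-clay: σ_v = 18.9×1.2 + 18.6×2.9 = 76.62 kPa.
Pore pressure: u = 9.81×(4.1 − 1) = 30.411 kPa.
Initial effective stress: σ'_0 = σ_v − u = 76.62 − 30.411 = 46.209 kPa.
Final effective stress: σ'_f = 46.209 + 69.8 = 116.01 kPa.
σ'_f = 116.01 ≤ σ'_p = 194 kPa, so the clay remains overconsolidated and only the recompression index applies:
S_c = C_r·H/(1+e₀)·log₁₀(σ'_f/σ'_0) = 0.039×5.8/1.99×log₁₀(116.01/46.209)
    = 0.11367 × 0.39977 = 0.04544 m

S_c ≈ 45.4 mm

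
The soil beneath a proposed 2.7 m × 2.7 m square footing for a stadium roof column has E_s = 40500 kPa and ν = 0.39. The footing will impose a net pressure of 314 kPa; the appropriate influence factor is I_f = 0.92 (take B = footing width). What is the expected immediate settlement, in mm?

S_e ≈ 16.3 mm

Immediate (elastic) settlement: S_e = q·B·(1−ν²)/E_s · I_f.
S_e = 314 × 2.7 × (1 − 0.39²) / 40500 × 0.92
    = 314 × 2.7 × 0.8479 / 40500 × 0.92
    = 0.01633 m = 16.33 mm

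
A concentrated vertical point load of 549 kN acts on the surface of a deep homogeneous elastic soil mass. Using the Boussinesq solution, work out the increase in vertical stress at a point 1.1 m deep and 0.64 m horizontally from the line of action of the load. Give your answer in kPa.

Δσ_z ≈ 105 kPa

Boussinesq vertical stress below a point load on an elastic half-space:
Δσ_z = 3P/(2πz²) · [1 + (r/z)²]^(−5/2)
r/z = 0.64/1.1 = 0.58182; [1+(r/z)²]^(−5/2) = 0.48244.
Δσ_z = 3×549/(2π×1.1²) × 0.48244 = 216.63 × 0.48244 = 104.5 kPa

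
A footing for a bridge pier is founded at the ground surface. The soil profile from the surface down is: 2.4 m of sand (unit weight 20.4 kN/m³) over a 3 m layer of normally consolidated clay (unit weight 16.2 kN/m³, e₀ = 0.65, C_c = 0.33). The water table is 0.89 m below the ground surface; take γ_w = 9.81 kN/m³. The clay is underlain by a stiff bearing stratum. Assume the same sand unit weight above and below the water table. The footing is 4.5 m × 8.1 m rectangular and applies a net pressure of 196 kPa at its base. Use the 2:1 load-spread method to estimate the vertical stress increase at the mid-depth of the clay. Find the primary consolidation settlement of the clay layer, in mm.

S_c ≈ 251 mm

Mid-depth of clay below the ground surface: z = 2.4 + 3/2 = 3.9 m.
Total vertical stress at mid-clay: σ_v = 20.4×2.4 + 16.2×1.5 = 73.26 kPa.
Pore pressure: u = 9.81×(3.9 − 0.89) = 29.528 kPa.
Initial effective stress: σ'_0 = σ_v − u = 73.26 − 29.528 = 43.732 kPa.
Stress increase at mid-clay by the 2:1 spreading method:
Δσ = qBL/((B+z)(L+z)) = 196×4.5×8.1/((4.5+3.9)(8.1+3.9)) = 70.875 kPa
Final effective stress: σ'_f = σ'_0 + Δσ = 43.732 + 70.875 = 114.61 kPa.
Normally consolidated clay, so the full stress increment lies on the virgin compression line:
S_c = C_c·H/(1+e₀)·log₁₀(σ'_f/σ'_0) = 0.33×3/(1+0.65)×log₁₀(114.61/43.732)
    = 0.6 × 0.41842 = 0.2511 m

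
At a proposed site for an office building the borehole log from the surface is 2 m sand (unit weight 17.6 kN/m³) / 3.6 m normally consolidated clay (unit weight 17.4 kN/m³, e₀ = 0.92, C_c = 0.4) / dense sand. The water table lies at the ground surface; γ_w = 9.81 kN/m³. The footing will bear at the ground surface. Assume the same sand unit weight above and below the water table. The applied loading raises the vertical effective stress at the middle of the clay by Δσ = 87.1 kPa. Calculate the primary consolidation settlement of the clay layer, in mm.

S_c ≈ 450 mm

Mid-depth of clay below the ground surface: z = 2 + 3.6/2 = 3.8 m.
Total vertical stress at mid-clay: σ_v = 17.6×2 + 17.4×1.8 = 66.52 kPa.
Pore pressure: u = 9.81×(3.8 − 0) = 37.278 kPa.
Initial effective stress: σ'_0 = σ_v − u = 66.52 − 37.278 = 29.242 kPa.
Final effective stress: σ'_f = σ'_0 + Δσ = 29.242 + 87.1 = 116.34 kPa.
Normally consolidated clay, so the full stress increment lies on the virgin compression line:
S_c = C_c·H/(1+e₀)·log₁₀(σ'_f/σ'_0) = 0.4×3.6/(1+0.92)×log₁₀(116.34/29.242)
    = 0.75 × 0.59972 = 0.4498 m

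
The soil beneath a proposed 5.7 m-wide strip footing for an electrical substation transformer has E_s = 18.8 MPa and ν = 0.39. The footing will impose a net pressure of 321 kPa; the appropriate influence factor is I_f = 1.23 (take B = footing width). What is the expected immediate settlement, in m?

S_e ≈ 0.102 m

Immediate (elastic) settlement: S_e = q·B·(1−ν²)/E_s · I_f.
E_s = 18.8 MPa = 18800 kPa.
S_e = 321 × 5.7 × (1 − 0.39²) / 18800 × 1.23
    = 321 × 5.7 × 0.8479 / 18800 × 1.23
    = 0.1015 m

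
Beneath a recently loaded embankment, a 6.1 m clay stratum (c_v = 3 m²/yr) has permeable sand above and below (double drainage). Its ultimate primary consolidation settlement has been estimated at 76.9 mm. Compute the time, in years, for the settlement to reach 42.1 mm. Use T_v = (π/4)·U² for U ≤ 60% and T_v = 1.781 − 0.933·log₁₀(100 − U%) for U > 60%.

t ≈ 0.73 years

Drainage path length: H_d = H/2 = 3.05 m (double drainage).
U = S(t)/S_ult = 42.1/76.9 = 0.5475.
U ≤ 60%: T_v = (π/4)·U² = (π/4)×0.54746² = 0.2354.
t = T_v·H_d²/c_v = 0.2354×3.05²/3 = 0.7299 years.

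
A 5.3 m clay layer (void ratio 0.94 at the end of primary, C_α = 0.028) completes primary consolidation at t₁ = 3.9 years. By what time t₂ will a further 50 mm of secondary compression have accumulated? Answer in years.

S_s = C_α·H/(1+e_p)·log₁₀(t₂/t₁) ⇒ log₁₀(t₂/t₁) = S_s·(1+e_p)/(C_α·H).
log₁₀(t₂/t₁) = 0.05 × (1+0.94) / (0.028×5.3) = 0.6536
t₂ = t₁ × 10^0.6536 = 3.9 × 4.504 = 17.57 years

t₂ ≈ 17.6 years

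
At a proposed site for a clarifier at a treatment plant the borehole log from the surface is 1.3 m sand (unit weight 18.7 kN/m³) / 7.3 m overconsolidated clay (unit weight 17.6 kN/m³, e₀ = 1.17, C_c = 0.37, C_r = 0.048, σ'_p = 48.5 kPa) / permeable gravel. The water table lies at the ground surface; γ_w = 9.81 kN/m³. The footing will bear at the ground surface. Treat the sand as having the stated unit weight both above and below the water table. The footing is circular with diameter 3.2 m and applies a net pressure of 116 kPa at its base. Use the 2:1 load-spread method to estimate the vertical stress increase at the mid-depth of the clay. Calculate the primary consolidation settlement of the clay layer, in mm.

Mid-depth of clay below the ground surface: z = 1.3 + 7.3/2 = 4.95 m.
Total vertical stress at mid-clay: σ_v = 18.7×1.3 + 17.6×3.65 = 88.55 kPa.
Pore pressure: u = 9.81×(4.95 − 0) = 48.56 kPa.
Initial effective stress: σ'_0 = σ_v − u = 88.55 − 48.56 = 39.99 kPa.
Stress increase at mid-clay by the 2:1 spreading method:
Δσ ≈ qD²/(D+z)² = 116×3.2²/(3.2+4.95)² = 17.883 kPa
Final effective stress: σ'_f = 39.99 + 17.883 = 57.873 kPa.
σ'_f = 57.873 > σ'_p = 48.5 kPa, so the stress path crosses the preconsolidation pressure — recompression up to σ'_p, then virgin compression beyond:
S_c = H/(1+e₀)·[C_r·log₁₀(σ'_p/σ'_0) + C_c·log₁₀(σ'_f/σ'_p)]
    = 7.3/2.17 × [0.048×log₁₀(48.5/39.99) + 0.37×log₁₀(57.873/48.5)]
    = 3.3641 × [0.0040219 + 0.028392] = 0.109 m

S_c ≈ 109 mm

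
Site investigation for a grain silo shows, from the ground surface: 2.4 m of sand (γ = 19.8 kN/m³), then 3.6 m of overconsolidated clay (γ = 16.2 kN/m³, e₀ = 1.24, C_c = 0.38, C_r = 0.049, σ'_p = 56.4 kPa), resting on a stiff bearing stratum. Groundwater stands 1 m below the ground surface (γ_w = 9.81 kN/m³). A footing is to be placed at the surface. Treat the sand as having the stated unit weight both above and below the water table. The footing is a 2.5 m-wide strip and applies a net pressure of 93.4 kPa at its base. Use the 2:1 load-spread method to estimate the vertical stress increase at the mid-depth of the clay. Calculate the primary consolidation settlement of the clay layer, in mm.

Mid-depth of clay below the ground surface: z = 2.4 + 3.6/2 = 4.2 m.
Total vertical stress at mid-clay: σ_v = 19.8×2.4 + 16.2×1.8 = 76.68 kPa.
Pore pressure: u = 9.81×(4.2 − 1) = 31.392 kPa.
Initial effective stress: σ'_0 = σ_v − u = 76.68 − 31.392 = 45.288 kPa.
Stress increase at mid-clay by the 2:1 spreading method:
Δσ = qB/(B+z) = 93.4×2.5/(2.5+4.2) = 34.851 kPa
Final effective stress: σ'_f = 45.288 + 34.851 = 80.139 kPa.
σ'_f = 80.139 > σ'_p = 56.4 kPa, so the stress path crosses the preconsolidation pressure — recompression up to σ'_p, then virgin compression beyond:
S_c = H/(1+e₀)·[C_r·log₁₀(σ'_p/σ'_0) + C_c·log₁₀(σ'_f/σ'_p)]
    = 3.6/2.24 × [0.049×log₁₀(56.4/45.288) + 0.38×log₁₀(80.139/56.4)]
    = 1.6071 × [0.0046695 + 0.057975] = 0.1007 m

S_c ≈ 101 mm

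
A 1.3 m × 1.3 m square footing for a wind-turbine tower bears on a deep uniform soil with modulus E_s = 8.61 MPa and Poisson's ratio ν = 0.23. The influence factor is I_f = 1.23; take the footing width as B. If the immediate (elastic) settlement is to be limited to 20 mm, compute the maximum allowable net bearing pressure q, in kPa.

E_s = 8.61 MPa = 8610 kPa.
S_e = q·B·(1−ν²)/E_s · I_f  ⇒  q = S_e·E_s / (B·(1−ν²)·I_f).
q = 0.02 × 8610 / (1.3 × 0.9471 × 1.23) = 113.7 kPa

q ≈ 114 kPa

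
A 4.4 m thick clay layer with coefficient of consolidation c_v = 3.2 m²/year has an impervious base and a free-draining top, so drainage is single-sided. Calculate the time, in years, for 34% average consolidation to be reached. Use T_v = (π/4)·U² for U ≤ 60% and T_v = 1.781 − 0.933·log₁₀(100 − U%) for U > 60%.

t ≈ 0.549 years

Drainage path length: H_d = H = 4.4 m (single drainage).
U ≤ 60%: T_v = (π/4)·U² = (π/4)×0.34² = 0.090792.
t = T_v·H_d²/c_v = 0.090792×4.4²/3.2 = 0.5493 years.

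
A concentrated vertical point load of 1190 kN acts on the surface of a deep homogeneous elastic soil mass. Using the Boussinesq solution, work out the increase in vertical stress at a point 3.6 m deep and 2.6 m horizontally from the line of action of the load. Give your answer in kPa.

Boussinesq vertical stress below a point load on an elastic half-space:
Δσ_z = 3P/(2πz²) · [1 + (r/z)²]^(−5/2)
r/z = 2.6/3.6 = 0.72222; [1+(r/z)²]^(−5/2) = 0.35014.
Δσ_z = 3×1190/(2π×3.6²) × 0.35014 = 43.841 × 0.35014 = 15.35 kPa

Δσ_z ≈ 15.4 kPa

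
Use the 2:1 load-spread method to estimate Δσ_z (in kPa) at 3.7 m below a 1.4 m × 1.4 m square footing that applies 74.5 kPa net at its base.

Δσ_z ≈ 5.61 kPa

By the 2:1 method the load spreads at 1 horizontal : 2 vertical, so at depth z the loaded area has grown by z in each plan dimension:
Δσ = qBL/((B+z)(L+z)) = 74.5×1.4×1.4/((1.4+3.7)(1.4+3.7)) = 5.614 kPa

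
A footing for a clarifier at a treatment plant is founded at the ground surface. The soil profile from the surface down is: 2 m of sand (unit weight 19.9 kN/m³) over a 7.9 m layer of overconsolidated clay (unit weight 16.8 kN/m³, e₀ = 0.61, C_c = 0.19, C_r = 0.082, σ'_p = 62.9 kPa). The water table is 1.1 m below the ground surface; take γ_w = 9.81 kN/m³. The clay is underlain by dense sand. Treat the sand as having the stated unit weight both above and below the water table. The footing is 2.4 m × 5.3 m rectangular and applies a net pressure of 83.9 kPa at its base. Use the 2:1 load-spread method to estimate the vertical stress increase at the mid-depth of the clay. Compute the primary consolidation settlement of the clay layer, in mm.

Mid-depth of clay below the ground surface: z = 2 + 7.9/2 = 5.95 m.
Total vertical stress at mid-clay: σ_v = 19.9×2 + 16.8×3.95 = 106.16 kPa.
Pore pressure: u = 9.81×(5.95 − 1.1) = 47.578 kPa.
Initial effective stress: σ'_0 = σ_v − u = 106.16 − 47.578 = 58.582 kPa.
Stress increase at mid-clay by the 2:1 spreading method:
Δσ = qBL/((B+z)(L+z)) = 83.9×2.4×5.3/((2.4+5.95)(5.3+5.95)) = 11.361 kPa
Final effective stress: σ'_f = 58.582 + 11.361 = 69.943 kPa.
σ'_f = 69.943 > σ'_p = 62.9 kPa, so the stress path crosses the preconsolidation pressure — recompression up to σ'_p, then virgin compression beyond:
S_c = H/(1+e₀)·[C_r·log₁₀(σ'_p/σ'_0) + C_c·log₁₀(σ'_f/σ'_p)]
    = 7.9/1.61 × [0.082×log₁₀(62.9/58.582) + 0.19×log₁₀(69.943/62.9)]
    = 4.9068 × [0.0025327 + 0.0087578] = 0.0554 m

S_c ≈ 55.4 mm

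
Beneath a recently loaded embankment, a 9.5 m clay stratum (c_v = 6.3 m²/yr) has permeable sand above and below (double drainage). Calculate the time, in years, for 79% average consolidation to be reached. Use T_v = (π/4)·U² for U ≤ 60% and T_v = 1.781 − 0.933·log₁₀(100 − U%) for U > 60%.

Drainage path length: H_d = H/2 = 4.75 m (double drainage).
U > 60%: T_v = 1.781 − 0.933·log₁₀(100 − 79) = 0.54737.
t = T_v·H_d²/c_v = 0.54737×4.75²/6.3 = 1.96 years.

t ≈ 1.96 years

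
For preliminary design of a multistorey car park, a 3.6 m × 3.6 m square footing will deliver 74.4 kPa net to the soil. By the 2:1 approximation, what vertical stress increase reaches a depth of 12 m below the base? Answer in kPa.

By the 2:1 method the load spreads at 1 horizontal : 2 vertical, so at depth z the loaded area has grown by z in each plan dimension:
Δσ = qBL/((B+z)(L+z)) = 74.4×3.6×3.6/((3.6+12)(3.6+12)) = 3.9621 kPa

Δσ_z ≈ 3.96 kPa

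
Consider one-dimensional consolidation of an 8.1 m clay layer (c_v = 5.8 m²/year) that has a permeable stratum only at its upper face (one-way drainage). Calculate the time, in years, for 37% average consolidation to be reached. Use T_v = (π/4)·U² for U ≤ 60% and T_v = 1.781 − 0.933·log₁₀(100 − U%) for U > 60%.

t ≈ 1.22 years

Drainage path length: H_d = H = 8.1 m (single drainage).
U ≤ 60%: T_v = (π/4)·U² = (π/4)×0.37² = 0.10752.
t = T_v·H_d²/c_v = 0.10752×8.1²/5.8 = 1.216 years.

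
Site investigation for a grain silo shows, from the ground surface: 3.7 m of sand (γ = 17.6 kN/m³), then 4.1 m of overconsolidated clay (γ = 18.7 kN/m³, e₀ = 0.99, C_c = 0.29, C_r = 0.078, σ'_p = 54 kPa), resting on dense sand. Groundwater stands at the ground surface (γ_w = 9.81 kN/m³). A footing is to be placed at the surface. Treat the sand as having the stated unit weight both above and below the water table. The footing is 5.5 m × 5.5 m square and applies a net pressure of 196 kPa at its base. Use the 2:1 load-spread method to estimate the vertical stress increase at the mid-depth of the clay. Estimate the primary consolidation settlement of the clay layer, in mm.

S_c ≈ 153 mm

Mid-depth of clay below the ground surface: z = 3.7 + 4.1/2 = 5.75 m.
Total vertical stress at mid-clay: σ_v = 17.6×3.7 + 18.7×2.05 = 103.45 kPa.
Pore pressure: u = 9.81×(5.75 − 0) = 56.408 kPa.
Initial effective stress: σ'_0 = σ_v − u = 103.45 − 56.408 = 47.042 kPa.
Stress increase at mid-clay by the 2:1 spreading method:
Δσ = qBL/((B+z)(L+z)) = 196×5.5×5.5/((5.5+5.75)(5.5+5.75)) = 46.846 kPa
Final effective stress: σ'_f = 47.042 + 46.846 = 93.888 kPa.
σ'_f = 93.888 > σ'_p = 54 kPa, so the stress path crosses the preconsolidation pressure — recompression up to σ'_p, then virgin compression beyond:
S_c = H/(1+e₀)·[C_r·log₁₀(σ'_p/σ'_0) + C_c·log₁₀(σ'_f/σ'_p)]
    = 4.1/1.99 × [0.078×log₁₀(54/47.042) + 0.29×log₁₀(93.888/54)]
    = 2.0603 × [0.0046728 + 0.069663] = 0.1532 m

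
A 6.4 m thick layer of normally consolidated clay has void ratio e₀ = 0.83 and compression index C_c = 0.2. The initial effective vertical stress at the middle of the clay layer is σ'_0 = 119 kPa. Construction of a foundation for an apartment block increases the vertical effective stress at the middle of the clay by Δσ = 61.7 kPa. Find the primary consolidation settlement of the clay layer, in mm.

S_c ≈ 127 mm

Final effective stress: σ'_f = σ'_0 + Δσ = 119 + 61.7 = 180.7 kPa.
Normally consolidated clay, so the full stress increment lies on the virgin compression line:
S_c = C_c·H/(1+e₀)·log₁₀(σ'_f/σ'_0) = 0.2×6.4/(1+0.83)×log₁₀(180.7/119)
    = 0.69945 × 0.18141 = 0.1269 m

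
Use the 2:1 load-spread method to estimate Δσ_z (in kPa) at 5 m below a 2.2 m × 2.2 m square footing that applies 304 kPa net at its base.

By the 2:1 method the load spreads at 1 horizontal : 2 vertical, so at depth z the loaded area has grown by z in each plan dimension:
Δσ = qBL/((B+z)(L+z)) = 304×2.2×2.2/((2.2+5)(2.2+5)) = 28.383 kPa

Δσ_z ≈ 28.4 kPa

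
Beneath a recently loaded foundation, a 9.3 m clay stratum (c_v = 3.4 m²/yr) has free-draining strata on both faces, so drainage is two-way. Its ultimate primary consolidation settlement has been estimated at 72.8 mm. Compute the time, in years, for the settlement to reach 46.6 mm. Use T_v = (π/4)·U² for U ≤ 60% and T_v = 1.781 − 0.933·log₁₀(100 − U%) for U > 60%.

Drainage path length: H_d = H/2 = 4.65 m (double drainage).
U = S(t)/S_ult = 46.6/72.8 = 0.6401.
U > 60%: T_v = 1.781 − 0.933·log₁₀(100 − 64.011) = 0.32909.
t = T_v·H_d²/c_v = 0.32909×4.65²/3.4 = 2.093 years.

t ≈ 2.09 years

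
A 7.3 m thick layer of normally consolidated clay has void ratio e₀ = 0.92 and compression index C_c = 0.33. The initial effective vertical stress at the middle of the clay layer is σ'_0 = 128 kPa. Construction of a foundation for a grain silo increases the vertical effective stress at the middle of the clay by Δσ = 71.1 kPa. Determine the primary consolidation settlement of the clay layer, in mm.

Final effective stress: σ'_f = σ'_0 + Δσ = 128 + 71.1 = 199.1 kPa.
Normally consolidated clay, so the full stress increment lies on the virgin compression line:
S_c = C_c·H/(1+e₀)·log₁₀(σ'_f/σ'_0) = 0.33×7.3/(1+0.92)×log₁₀(199.1/128)
    = 1.2547 × 0.19186 = 0.2407 m

S_c ≈ 241 mm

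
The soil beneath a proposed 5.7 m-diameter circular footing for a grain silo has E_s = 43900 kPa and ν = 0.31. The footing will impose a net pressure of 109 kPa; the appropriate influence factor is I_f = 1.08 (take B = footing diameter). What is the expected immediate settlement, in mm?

S_e ≈ 13.8 mm

Immediate (elastic) settlement: S_e = q·B·(1−ν²)/E_s · I_f.
S_e = 109 × 5.7 × (1 − 0.31²) / 43900 × 1.08
    = 109 × 5.7 × 0.9039 / 43900 × 1.08
    = 0.01382 m = 13.82 mm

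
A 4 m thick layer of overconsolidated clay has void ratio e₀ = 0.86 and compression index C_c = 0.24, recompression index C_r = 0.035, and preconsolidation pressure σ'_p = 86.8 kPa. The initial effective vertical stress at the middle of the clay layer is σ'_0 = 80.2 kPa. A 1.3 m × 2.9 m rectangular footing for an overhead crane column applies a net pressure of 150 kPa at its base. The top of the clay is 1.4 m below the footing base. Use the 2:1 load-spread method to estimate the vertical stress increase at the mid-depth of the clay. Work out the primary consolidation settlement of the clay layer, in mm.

S_c ≈ 32.7 mm

Mid-depth of clay below the footing base: z = 1.4 + 4/2 = 3.4 m.
Stress increase at mid-clay by the 2:1 spreading method:
Δσ = qBL/((B+z)(L+z)) = 150×1.3×2.9/((1.3+3.4)(2.9+3.4)) = 19.098 kPa
Final effective stress: σ'_f = 80.2 + 19.098 = 99.298 kPa.
σ'_f = 99.298 > σ'_p = 86.8 kPa, so the stress path crosses the preconsolidation pressure — recompression up to σ'_p, then virgin compression beyond:
S_c = H/(1+e₀)·[C_r·log₁₀(σ'_p/σ'_0) + C_c·log₁₀(σ'_f/σ'_p)]
    = 4/1.86 × [0.035×log₁₀(86.8/80.2) + 0.24×log₁₀(99.298/86.8)]
    = 2.1505 × [0.0012021 + 0.014021] = 0.03274 m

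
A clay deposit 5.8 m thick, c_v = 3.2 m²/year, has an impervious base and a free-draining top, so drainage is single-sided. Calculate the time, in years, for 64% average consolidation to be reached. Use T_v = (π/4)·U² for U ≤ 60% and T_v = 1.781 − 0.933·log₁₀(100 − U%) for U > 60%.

t ≈ 3.46 years

Drainage path length: H_d = H = 5.8 m (single drainage).
U > 60%: T_v = 1.781 − 0.933·log₁₀(100 − 64) = 0.32897.
t = T_v·H_d²/c_v = 0.32897×5.8²/3.2 = 3.458 years.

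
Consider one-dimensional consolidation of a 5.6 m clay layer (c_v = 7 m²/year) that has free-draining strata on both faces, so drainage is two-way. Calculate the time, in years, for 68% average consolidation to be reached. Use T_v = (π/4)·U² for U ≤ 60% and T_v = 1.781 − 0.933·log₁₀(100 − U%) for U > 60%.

Drainage path length: H_d = H/2 = 2.8 m (double drainage).
U > 60%: T_v = 1.781 − 0.933·log₁₀(100 − 68) = 0.3767.
t = T_v·H_d²/c_v = 0.3767×2.8²/7 = 0.4219 years.

t ≈ 0.422 years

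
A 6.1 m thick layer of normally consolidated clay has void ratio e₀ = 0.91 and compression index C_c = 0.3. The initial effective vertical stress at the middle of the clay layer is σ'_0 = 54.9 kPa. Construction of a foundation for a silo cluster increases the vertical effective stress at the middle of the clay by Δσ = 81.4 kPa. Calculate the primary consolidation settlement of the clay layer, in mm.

S_c ≈ 378 mm

Final effective stress: σ'_f = σ'_0 + Δσ = 54.9 + 81.4 = 136.3 kPa.
Normally consolidated clay, so the full stress increment lies on the virgin compression line:
S_c = C_c·H/(1+e₀)·log₁₀(σ'_f/σ'_0) = 0.3×6.1/(1+0.91)×log₁₀(136.3/54.9)
    = 0.95812 × 0.39492 = 0.3784 m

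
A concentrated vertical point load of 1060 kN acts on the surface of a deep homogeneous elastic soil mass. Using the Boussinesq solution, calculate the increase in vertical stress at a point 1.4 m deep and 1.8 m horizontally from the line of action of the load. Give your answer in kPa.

Boussinesq vertical stress below a point load on an elastic half-space:
Δσ_z = 3P/(2πz²) · [1 + (r/z)²]^(−5/2)
r/z = 1.8/1.4 = 1.2857; [1+(r/z)²]^(−5/2) = 0.087223.
Δσ_z = 3×1060/(2π×1.4²) × 0.087223 = 258.22 × 0.087223 = 22.52 kPa

Δσ_z ≈ 22.5 kPa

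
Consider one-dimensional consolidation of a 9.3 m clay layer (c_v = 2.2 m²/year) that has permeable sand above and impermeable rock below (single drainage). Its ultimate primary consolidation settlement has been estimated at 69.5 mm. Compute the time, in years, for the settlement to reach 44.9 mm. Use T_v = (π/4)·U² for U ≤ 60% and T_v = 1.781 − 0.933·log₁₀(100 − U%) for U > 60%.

t ≈ 13.2 years

Drainage path length: H_d = H = 9.3 m (single drainage).
U = S(t)/S_ult = 44.9/69.5 = 0.646.
U > 60%: T_v = 1.781 − 0.933·log₁₀(100 − 64.604) = 0.33583.
t = T_v·H_d²/c_v = 0.33583×9.3²/2.2 = 13.2 years.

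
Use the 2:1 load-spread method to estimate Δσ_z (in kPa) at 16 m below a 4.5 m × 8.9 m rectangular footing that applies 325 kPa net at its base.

By the 2:1 method the load spreads at 1 horizontal : 2 vertical, so at depth z the loaded area has grown by z in each plan dimension:
Δσ = qBL/((B+z)(L+z)) = 325×4.5×8.9/((4.5+16)(8.9+16)) = 25.5 kPa

Δσ_z ≈ 25.5 kPa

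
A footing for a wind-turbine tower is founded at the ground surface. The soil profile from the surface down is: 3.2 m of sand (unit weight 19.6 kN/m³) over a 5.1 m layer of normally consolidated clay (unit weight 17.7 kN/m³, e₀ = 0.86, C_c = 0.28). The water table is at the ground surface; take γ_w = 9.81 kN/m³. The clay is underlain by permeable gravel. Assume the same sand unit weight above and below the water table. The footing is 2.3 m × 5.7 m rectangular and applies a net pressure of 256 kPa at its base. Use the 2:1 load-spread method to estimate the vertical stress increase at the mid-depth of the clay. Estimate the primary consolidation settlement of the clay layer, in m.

S_c ≈ 0.178 m

Mid-depth of clay below the ground surface: z = 3.2 + 5.1/2 = 5.75 m.
Total vertical stress at mid-clay: σ_v = 19.6×3.2 + 17.7×2.55 = 107.86 kPa.
Pore pressure: u = 9.81×(5.75 − 0) = 56.408 kPa.
Initial effective stress: σ'_0 = σ_v − u = 107.86 − 56.408 = 51.452 kPa.
Stress increase at mid-clay by the 2:1 spreading method:
Δσ = qBL/((B+z)(L+z)) = 256×2.3×5.7/((2.3+5.75)(5.7+5.75)) = 36.412 kPa
Final effective stress: σ'_f = σ'_0 + Δσ = 51.452 + 36.412 = 87.864 kPa.
Normally consolidated clay, so the full stress increment lies on the virgin compression line:
S_c = C_c·H/(1+e₀)·log₁₀(σ'_f/σ'_0) = 0.28×5.1/(1+0.86)×log₁₀(87.864/51.452)
    = 0.76774 × 0.23241 = 0.1784 m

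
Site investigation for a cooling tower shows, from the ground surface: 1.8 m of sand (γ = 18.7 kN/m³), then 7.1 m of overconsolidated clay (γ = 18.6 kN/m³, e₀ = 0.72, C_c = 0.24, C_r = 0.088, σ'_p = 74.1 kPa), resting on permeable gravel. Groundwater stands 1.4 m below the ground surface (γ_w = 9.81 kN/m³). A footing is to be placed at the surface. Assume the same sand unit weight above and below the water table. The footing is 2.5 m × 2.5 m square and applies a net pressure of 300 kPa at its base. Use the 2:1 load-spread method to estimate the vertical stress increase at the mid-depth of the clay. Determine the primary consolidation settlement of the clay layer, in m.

S_c ≈ 0.121 m

Mid-depth of clay below the ground surface: z = 1.8 + 7.1/2 = 5.35 m.
Total vertical stress at mid-clay: σ_v = 18.7×1.8 + 18.6×3.55 = 99.69 kPa.
Pore pressure: u = 9.81×(5.35 − 1.4) = 38.75 kPa.
Initial effective stress: σ'_0 = σ_v − u = 99.69 − 38.75 = 60.94 kPa.
Stress increase at mid-clay by the 2:1 spreading method:
Δσ = qBL/((B+z)(L+z)) = 300×2.5×2.5/((2.5+5.35)(2.5+5.35)) = 30.427 kPa
Final effective stress: σ'_f = 60.94 + 30.427 = 91.367 kPa.
σ'_f = 91.367 > σ'_p = 74.1 kPa, so the stress path crosses the preconsolidation pressure — recompression up to σ'_p, then virgin compression beyond:
S_c = H/(1+e₀)·[C_r·log₁₀(σ'_p/σ'_0) + C_c·log₁₀(σ'_f/σ'_p)]
    = 7.1/1.72 × [0.088×log₁₀(74.1/60.94) + 0.24×log₁₀(91.367/74.1)]
    = 4.1279 × [0.0074726 + 0.021833] = 0.121 m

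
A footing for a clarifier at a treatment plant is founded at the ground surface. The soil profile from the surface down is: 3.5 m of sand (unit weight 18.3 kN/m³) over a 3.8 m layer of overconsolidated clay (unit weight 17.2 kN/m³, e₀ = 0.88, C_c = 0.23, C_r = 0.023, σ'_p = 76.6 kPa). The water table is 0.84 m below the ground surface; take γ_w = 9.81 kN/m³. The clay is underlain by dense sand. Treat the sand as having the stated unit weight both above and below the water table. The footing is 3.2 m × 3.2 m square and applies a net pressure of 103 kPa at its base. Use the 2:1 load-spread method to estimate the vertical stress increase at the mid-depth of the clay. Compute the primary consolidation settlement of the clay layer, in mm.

Mid-depth of clay below the ground surface: z = 3.5 + 3.8/2 = 5.4 m.
Total vertical stress at mid-clay: σ_v = 18.3×3.5 + 17.2×1.9 = 96.73 kPa.
Pore pressure: u = 9.81×(5.4 − 0.84) = 44.734 kPa.
Initial effective stress: σ'_0 = σ_v − u = 96.73 − 44.734 = 51.996 kPa.
Stress increase at mid-clay by the 2:1 spreading method:
Δσ = qBL/((B+z)(L+z)) = 103×3.2×3.2/((3.2+5.4)(3.2+5.4)) = 14.261 kPa
Final effective stress: σ'_f = 51.996 + 14.261 = 66.257 kPa.
σ'_f = 66.257 ≤ σ'_p = 76.6 kPa, so the clay remains overconsolidated and only the recompression index applies:
S_c = C_r·H/(1+e₀)·log₁₀(σ'_f/σ'_0) = 0.023×3.8/1.88×log₁₀(66.257/51.996)
    = 0.04649 × 0.10526 = 0.004894 m

S_c ≈ 4.89 mm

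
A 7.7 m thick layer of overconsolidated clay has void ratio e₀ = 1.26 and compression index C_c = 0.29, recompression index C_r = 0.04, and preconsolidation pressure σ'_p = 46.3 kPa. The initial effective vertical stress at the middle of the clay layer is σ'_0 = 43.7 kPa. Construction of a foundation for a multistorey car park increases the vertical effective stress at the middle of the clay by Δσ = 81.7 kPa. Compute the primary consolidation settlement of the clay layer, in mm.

S_c ≈ 431 mm

Final effective stress: σ'_f = 43.7 + 81.7 = 125.4 kPa.
σ'_f = 125.4 > σ'_p = 46.3 kPa, so the stress path crosses the preconsolidation pressure — recompression up to σ'_p, then virgin compression beyond:
S_c = H/(1+e₀)·[C_r·log₁₀(σ'_p/σ'_0) + C_c·log₁₀(σ'_f/σ'_p)]
    = 7.7/2.26 × [0.04×log₁₀(46.3/43.7) + 0.29×log₁₀(125.4/46.3)]
    = 3.4071 × [0.001004 + 0.12549] = 0.431 m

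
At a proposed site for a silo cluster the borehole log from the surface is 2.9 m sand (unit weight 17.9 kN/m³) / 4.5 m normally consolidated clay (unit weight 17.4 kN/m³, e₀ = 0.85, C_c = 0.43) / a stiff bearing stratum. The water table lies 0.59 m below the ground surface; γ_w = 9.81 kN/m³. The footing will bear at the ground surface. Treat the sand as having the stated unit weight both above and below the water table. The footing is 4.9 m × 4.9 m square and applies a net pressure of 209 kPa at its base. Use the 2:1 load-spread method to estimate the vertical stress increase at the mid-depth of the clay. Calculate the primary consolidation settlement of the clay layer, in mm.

Mid-depth of clay below the ground surface: z = 2.9 + 4.5/2 = 5.15 m.
Total vertical stress at mid-clay: σ_v = 17.9×2.9 + 17.4×2.25 = 91.06 kPa.
Pore pressure: u = 9.81×(5.15 − 0.59) = 44.734 kPa.
Initial effective stress: σ'_0 = σ_v − u = 91.06 − 44.734 = 46.326 kPa.
Stress increase at mid-clay by the 2:1 spreading method:
Δσ = qBL/((B+z)(L+z)) = 209×4.9×4.9/((4.9+5.15)(4.9+5.15)) = 49.683 kPa
Final effective stress: σ'_f = σ'_0 + Δσ = 46.326 + 49.683 = 96.009 kPa.
Normally consolidated clay, so the full stress increment lies on the virgin compression line:
S_c = C_c·H/(1+e₀)·log₁₀(σ'_f/σ'_0) = 0.43×4.5/(1+0.85)×log₁₀(96.009/46.326)
    = 1.0459 × 0.31649 = 0.331 m

S_c ≈ 331 mm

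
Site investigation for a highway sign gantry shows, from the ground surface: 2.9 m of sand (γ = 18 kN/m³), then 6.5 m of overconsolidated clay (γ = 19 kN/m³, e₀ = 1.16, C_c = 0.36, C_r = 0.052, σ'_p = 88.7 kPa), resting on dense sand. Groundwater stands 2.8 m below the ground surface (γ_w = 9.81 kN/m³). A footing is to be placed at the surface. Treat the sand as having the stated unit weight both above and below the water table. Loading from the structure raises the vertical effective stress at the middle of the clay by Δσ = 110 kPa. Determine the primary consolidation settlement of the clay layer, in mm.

S_c ≈ 367 mm

Mid-depth of clay below the ground surface: z = 2.9 + 6.5/2 = 6.15 m.
Total vertical stress at mid-clay: σ_v = 18×2.9 + 19×3.25 = 113.95 kPa.
Pore pressure: u = 9.81×(6.15 − 2.8) = 32.864 kPa.
Initial effective stress: σ'_0 = σ_v − u = 113.95 − 32.864 = 81.086 kPa.
Final effective stress: σ'_f = 81.086 + 110 = 191.09 kPa.
σ'_f = 191.09 > σ'_p = 88.7 kPa, so the stress path crosses the preconsolidation pressure — recompression up to σ'_p, then virgin compression beyond:
S_c = H/(1+e₀)·[C_r·log₁₀(σ'_p/σ'_0) + C_c·log₁₀(σ'_f/σ'_p)]
    = 6.5/2.16 × [0.052×log₁₀(88.7/81.086) + 0.36×log₁₀(191.09/88.7)]
    = 3.0093 × [0.0020268 + 0.11999] = 0.3672 m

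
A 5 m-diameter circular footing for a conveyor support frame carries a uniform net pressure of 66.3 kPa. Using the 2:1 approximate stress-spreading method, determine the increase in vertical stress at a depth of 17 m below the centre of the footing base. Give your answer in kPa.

Δσ_z ≈ 3.42 kPa

By the 2:1 method the load spreads at 1 horizontal : 2 vertical, so at depth z the loaded area has grown by z in each plan dimension:
Δσ ≈ qD²/(D+z)² = 66.3×5²/(5+17)² = 3.4246 kPa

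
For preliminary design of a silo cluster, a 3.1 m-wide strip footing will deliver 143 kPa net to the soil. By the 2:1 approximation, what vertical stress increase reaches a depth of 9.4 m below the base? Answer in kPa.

By the 2:1 method the load spreads at 1 horizontal : 2 vertical, so at depth z the loaded area has grown by z in each plan dimension:
Δσ = qB/(B+z) = 143×3.1/(3.1+9.4) = 35.464 kPa

Δσ_z ≈ 35.5 kPa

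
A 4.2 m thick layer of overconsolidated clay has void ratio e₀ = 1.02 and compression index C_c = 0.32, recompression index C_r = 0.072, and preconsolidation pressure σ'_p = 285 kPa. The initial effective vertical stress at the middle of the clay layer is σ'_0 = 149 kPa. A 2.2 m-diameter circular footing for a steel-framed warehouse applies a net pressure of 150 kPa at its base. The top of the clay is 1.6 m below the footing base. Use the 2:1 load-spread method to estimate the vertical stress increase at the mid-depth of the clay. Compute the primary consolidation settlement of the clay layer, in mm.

Mid-depth of clay below the footing base: z = 1.6 + 4.2/2 = 3.7 m.
Stress increase at mid-clay by the 2:1 spreading method:
Δσ ≈ qD²/(D+z)² = 150×2.2²/(2.2+3.7)² = 20.856 kPa
Final effective stress: σ'_f = 149 + 20.856 = 169.86 kPa.
σ'_f = 169.86 ≤ σ'_p = 285 kPa, so the clay remains overconsolidated and only the recompression index applies:
S_c = C_r·H/(1+e₀)·log₁₀(σ'_f/σ'_0) = 0.072×4.2/2.02×log₁₀(169.86/149)
    = 0.1497 × 0.056905 = 0.008519 m

S_c ≈ 8.52 mm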